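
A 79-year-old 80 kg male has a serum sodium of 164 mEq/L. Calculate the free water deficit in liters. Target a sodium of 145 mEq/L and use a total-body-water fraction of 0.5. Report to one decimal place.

TBW = 0.5 · 80 = 40 L
Free water deficit = TBW · (Na/145 − 1)
= 40 · (164/145 − 1)
= 40 · 0.131
= 5.24 L

5.2 L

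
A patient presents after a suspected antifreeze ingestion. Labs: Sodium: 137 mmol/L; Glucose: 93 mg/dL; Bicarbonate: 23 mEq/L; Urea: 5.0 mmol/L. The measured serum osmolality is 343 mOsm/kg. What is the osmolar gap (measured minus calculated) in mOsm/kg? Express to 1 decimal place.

58.8 mOsm/kg

Calculated osmolality = 2·Na + glucose/18 + urea
= 2·137 + 93/18 + 5
= 274 + 5.17 + 5
= 284.17 mOsm/kg ≈ 284.2 mOsm/kg
Osmolar gap = measured − calculated = 343 − 284.2 = 58.8 mOsm/kg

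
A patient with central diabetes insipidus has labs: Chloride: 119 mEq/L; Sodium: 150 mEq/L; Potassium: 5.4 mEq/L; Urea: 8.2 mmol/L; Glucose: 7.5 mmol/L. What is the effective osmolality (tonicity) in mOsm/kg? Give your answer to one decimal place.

307.5 mOsm/kg

Effective osmolality excludes urea (freely permeant across cell membranes):
2·Na + glucose
= 2·150 + 7.5
= 300 + 7.5
= 307.5 mOsm/kg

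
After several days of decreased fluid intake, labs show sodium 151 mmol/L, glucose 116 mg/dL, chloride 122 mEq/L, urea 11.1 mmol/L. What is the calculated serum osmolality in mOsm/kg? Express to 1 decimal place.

Calculated osmolality = 2·Na + glucose/18 + urea
= 2·151 + 116/18 + 11.1
= 302 + 6.44 + 11.10
= 319.54 mOsm/kg

319.5 mOsm/kg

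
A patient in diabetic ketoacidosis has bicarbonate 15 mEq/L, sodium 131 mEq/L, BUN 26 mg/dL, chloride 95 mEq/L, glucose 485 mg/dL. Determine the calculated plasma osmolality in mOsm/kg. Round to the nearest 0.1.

Calculated osmolality = 2·Na + glucose/18 + BUN/2.8
= 2·131 + 485/18 + 26/2.8
= 262 + 26.94 + 9.29
= 298.23 mOsm/kg

298.2 mOsm/kg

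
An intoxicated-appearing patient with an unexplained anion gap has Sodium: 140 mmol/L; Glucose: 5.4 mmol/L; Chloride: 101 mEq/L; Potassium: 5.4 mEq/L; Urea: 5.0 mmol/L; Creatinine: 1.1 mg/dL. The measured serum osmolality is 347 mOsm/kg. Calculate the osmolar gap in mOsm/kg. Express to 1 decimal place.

Calculated osmolality = 2·Na + glucose + urea
= 2·140 + 5.4 + 5
= 280 + 5.40 + 5
= 290.4 mOsm/kg ≈ 290.4 mOsm/kg
Osmolar gap = measured − calculated = 347 − 290.4 = 56.6 mOsm/kg

56.6 mOsm/kg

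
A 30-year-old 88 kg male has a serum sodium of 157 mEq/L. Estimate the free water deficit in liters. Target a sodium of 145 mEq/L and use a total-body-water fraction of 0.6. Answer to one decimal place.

TBW = 0.6 · 88 = 52.8 L
Free water deficit = TBW · (Na/145 − 1)
= 52.8 · (157/145 − 1)
= 52.8 · 0.0828
= 4.37 L

4.4 L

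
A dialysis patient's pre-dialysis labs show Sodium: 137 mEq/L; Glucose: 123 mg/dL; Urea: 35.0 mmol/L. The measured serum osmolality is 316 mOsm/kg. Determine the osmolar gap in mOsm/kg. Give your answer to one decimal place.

Calculated osmolality = 2·Na + glucose/18 + urea
= 2·137 + 123/18 + 35
= 274 + 6.83 + 35
= 315.83 mOsm/kg ≈ 315.8 mOsm/kg
Osmolar gap = measured − calculated = 316 − 315.8 = 0.2 mOsm/kg

0.2 mOsm/kg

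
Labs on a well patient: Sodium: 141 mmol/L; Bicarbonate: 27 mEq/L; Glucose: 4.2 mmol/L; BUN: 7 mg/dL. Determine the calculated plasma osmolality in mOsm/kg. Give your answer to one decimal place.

288.7 mOsm/kg

Calculated osmolality = 2·Na + glucose + BUN/2.8
= 2·141 + 4.2 + 7/2.8
= 282 + 4.20 + 2.50
= 288.7 mOsm/kg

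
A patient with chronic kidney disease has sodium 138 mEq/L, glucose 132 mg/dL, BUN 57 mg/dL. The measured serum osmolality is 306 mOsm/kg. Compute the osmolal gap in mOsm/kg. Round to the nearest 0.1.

Calculated osmolality = 2·Na + glucose/18 + BUN/2.8
= 2·138 + 132/18 + 57/2.8
= 276 + 7.33 + 20.36
= 303.69 mOsm/kg ≈ 303.7 mOsm/kg
Osmolar gap = measured − calculated = 306 − 303.7 = 2.3 mOsm/kg

2.3 mOsm/kg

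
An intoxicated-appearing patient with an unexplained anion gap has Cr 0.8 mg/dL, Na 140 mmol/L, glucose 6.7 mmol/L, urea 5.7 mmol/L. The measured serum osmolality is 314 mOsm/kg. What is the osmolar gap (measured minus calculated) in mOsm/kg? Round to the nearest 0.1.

Calculated osmolality = 2·Na + glucose + urea
= 2·140 + 6.7 + 5.7
= 280 + 6.70 + 5.70
= 292.4 mOsm/kg ≈ 292.4 mOsm/kg
Osmolar gap = measured − calculated = 314 − 292.4 = 21.6 mOsm/kg

21.6 mOsm/kg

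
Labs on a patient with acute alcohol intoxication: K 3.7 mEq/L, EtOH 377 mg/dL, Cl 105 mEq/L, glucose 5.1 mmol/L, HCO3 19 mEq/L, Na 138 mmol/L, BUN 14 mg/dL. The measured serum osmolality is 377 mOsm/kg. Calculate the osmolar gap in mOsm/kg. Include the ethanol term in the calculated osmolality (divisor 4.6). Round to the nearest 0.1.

Calculated osmolality = 2·Na + glucose + BUN/2.8 + ethanol/4.6
= 2·138 + 5.1 + 14/2.8 + 377/4.6
= 276 + 5.10 + 5 + 81.96
= 368.06 mOsm/kg ≈ 368.1 mOsm/kg
Osmolar gap = measured − calculated = 377 − 368.1 = 8.9 mOsm/kg

8.9 mOsm/kg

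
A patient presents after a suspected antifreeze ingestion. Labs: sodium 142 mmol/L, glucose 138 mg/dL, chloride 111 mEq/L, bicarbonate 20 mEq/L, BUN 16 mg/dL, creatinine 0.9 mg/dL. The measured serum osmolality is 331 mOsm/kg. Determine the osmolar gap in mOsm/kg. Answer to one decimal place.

Calculated osmolality = 2·Na + glucose/18 + BUN/2.8
= 2·142 + 138/18 + 16/2.8
= 284 + 7.67 + 5.71
= 297.38 mOsm/kg ≈ 297.4 mOsm/kg
Osmolar gap = measured − calculated = 331 − 297.4 = 33.6 mOsm/kg

33.6 mOsm/kg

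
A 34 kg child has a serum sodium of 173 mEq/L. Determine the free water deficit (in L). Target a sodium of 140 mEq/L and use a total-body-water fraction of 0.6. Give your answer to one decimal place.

TBW = 0.6 · 34 = 20.4 L
Free water deficit = TBW · (Na/140 − 1)
= 20.4 · (173/140 − 1)
= 20.4 · 0.2357
= 4.81 L

4.8 L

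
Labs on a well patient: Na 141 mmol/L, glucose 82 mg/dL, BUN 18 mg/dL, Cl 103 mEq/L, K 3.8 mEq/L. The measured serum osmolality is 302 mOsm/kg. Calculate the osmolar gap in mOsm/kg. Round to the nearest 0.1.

Calculated osmolality = 2·Na + glucose/18 + BUN/2.8
= 2·141 + 82/18 + 18/2.8
= 282 + 4.56 + 6.43
= 292.99 mOsm/kg ≈ 293.0 mOsm/kg
Osmolar gap = measured − calculated = 302 − 293.0 = 9.0 mOsm/kg

9.0 mOsm/kg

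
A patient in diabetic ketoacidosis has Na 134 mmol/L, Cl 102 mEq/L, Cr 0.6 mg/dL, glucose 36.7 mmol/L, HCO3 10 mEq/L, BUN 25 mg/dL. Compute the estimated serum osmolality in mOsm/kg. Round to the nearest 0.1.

313.6 mOsm/kg

Calculated osmolality = 2·Na + glucose + BUN/2.8
= 2·134 + 36.7 + 25/2.8
= 268 + 36.70 + 8.93
= 313.63 mOsm/kg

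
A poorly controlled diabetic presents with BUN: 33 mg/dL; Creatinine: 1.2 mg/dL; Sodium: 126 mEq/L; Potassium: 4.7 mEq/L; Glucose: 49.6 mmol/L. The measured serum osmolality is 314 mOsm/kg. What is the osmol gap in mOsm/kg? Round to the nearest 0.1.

0.6 mOsm/kg

Calculated osmolality = 2·Na + glucose + BUN/2.8
= 2·126 + 49.6 + 33/2.8
= 252 + 49.60 + 11.79
= 313.39 mOsm/kg ≈ 313.4 mOsm/kg
Osmolar gap = measured − calculated = 314 − 313.4 = 0.6 mOsm/kg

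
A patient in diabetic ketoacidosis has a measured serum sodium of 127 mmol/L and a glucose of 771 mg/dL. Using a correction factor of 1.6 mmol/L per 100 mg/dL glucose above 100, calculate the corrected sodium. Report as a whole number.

138 mmol/L

Corrected Na = measured Na + 1.6 · (glucose − 100)/100
= 127 + 1.6 · (771 − 100)/100
= 127 + 10.7
= 137.7 mmol/L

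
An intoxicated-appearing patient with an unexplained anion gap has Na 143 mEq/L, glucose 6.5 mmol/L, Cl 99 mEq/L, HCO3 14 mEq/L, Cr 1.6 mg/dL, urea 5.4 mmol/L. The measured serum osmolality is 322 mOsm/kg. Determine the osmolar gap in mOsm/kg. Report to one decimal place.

Calculated osmolality = 2·Na + glucose + urea
= 2·143 + 6.5 + 5.4
= 286 + 6.50 + 5.40
= 297.9 mOsm/kg ≈ 297.9 mOsm/kg
Osmolar gap = measured − calculated = 322 − 297.9 = 24.1 mOsm/kg

24.1 mOsm/kg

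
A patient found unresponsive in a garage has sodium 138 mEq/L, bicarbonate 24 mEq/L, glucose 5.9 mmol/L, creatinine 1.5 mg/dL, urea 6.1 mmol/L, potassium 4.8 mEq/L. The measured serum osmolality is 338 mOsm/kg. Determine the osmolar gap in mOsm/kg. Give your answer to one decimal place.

Calculated osmolality = 2·Na + glucose + urea
= 2·138 + 5.9 + 6.1
= 276 + 5.90 + 6.10
= 288 mOsm/kg ≈ 288.0 mOsm/kg
Osmolar gap = measured − calculated = 338 − 288.0 = 50.0 mOsm/kg

50.0 mOsm/kg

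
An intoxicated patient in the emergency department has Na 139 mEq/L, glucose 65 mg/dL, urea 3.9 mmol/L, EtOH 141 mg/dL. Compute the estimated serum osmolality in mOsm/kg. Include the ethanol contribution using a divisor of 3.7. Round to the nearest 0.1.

Calculated osmolality = 2·Na + glucose/18 + urea + ethanol/3.7
= 2·139 + 65/18 + 3.9 + 141/3.7
= 278 + 3.61 + 3.90 + 38.11
= 323.62 mOsm/kg

323.6 mOsm/kg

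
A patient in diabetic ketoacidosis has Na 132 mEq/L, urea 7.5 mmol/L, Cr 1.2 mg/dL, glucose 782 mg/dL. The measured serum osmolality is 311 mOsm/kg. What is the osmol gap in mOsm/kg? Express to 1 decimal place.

-3.9 mOsm/kg

Calculated osmolality = 2·Na + glucose/18 + urea
= 2·132 + 782/18 + 7.5
= 264 + 43.44 + 7.50
= 314.94 mOsm/kg ≈ 314.9 mOsm/kg
Osmolar gap = measured − calculated = 311 − 314.9 = -3.9 mOsm/kg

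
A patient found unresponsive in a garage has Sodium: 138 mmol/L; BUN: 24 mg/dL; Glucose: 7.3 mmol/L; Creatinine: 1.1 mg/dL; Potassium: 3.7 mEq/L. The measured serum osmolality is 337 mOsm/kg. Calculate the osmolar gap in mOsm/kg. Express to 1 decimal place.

Calculated osmolality = 2·Na + glucose + BUN/2.8
= 2·138 + 7.3 + 24/2.8
= 276 + 7.30 + 8.57
= 291.87 mOsm/kg ≈ 291.9 mOsm/kg
Osmolar gap = measured − calculated = 337 − 291.9 = 45.1 mOsm/kg

45.1 mOsm/kg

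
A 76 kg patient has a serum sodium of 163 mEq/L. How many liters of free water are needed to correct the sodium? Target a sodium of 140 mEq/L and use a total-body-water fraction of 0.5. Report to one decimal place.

6.2 L

TBW = 0.5 · 76 = 38 L
Free water deficit = TBW · (Na/140 − 1)
= 38 · (163/140 − 1)
= 38 · 0.1643
= 6.24 L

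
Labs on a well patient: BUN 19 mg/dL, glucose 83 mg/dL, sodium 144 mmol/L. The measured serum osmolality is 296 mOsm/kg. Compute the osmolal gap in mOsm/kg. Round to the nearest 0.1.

Calculated osmolality = 2·Na + glucose/18 + BUN/2.8
= 2·144 + 83/18 + 19/2.8
= 288 + 4.61 + 6.79
= 299.4 mOsm/kg ≈ 299.4 mOsm/kg
Osmolar gap = measured − calculated = 296 − 299.4 = -3.4 mOsm/kg

-3.4 mOsm/kg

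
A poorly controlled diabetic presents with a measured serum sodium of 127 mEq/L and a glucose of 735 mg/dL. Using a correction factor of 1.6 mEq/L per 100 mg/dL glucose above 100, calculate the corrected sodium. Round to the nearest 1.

Corrected Na = measured Na + 1.6 · (glucose − 100)/100
= 127 + 1.6 · (735 − 100)/100
= 127 + 10.2
= 137.2 mEq/L

137 mEq/L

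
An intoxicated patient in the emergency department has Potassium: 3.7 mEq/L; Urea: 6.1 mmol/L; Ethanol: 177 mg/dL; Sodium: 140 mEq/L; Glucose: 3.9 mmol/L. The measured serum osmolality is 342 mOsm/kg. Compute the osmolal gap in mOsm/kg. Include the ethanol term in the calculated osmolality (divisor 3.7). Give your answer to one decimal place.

Calculated osmolality = 2·Na + glucose + urea + ethanol/3.7
= 2·140 + 3.9 + 6.1 + 177/3.7
= 280 + 3.90 + 6.10 + 47.84
= 337.84 mOsm/kg ≈ 337.8 mOsm/kg
Osmolar gap = measured − calculated = 342 − 337.8 = 4.2 mOsm/kg

4.2 mOsm/kg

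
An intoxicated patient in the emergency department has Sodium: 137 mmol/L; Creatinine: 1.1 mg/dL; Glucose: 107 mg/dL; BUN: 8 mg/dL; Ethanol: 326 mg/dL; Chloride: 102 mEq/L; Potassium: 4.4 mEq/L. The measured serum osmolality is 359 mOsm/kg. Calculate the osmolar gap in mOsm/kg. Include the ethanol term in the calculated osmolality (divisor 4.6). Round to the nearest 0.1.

5.3 mOsm/kg

Calculated osmolality = 2·Na + glucose/18 + BUN/2.8 + ethanol/4.6
= 2·137 + 107/18 + 8/2.8 + 326/4.6
= 274 + 5.94 + 2.86 + 70.87
= 353.67 mOsm/kg ≈ 353.7 mOsm/kg
Osmolar gap = measured − calculated = 359 − 353.7 = 5.3 mOsm/kg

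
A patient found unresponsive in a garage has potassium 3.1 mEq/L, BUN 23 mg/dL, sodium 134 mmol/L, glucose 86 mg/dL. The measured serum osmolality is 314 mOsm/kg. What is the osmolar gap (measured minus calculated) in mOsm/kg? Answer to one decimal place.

Calculated osmolality = 2·Na + glucose/18 + BUN/2.8
= 2·134 + 86/18 + 23/2.8
= 268 + 4.78 + 8.21
= 280.99 mOsm/kg ≈ 281.0 mOsm/kg
Osmolar gap = measured − calculated = 314 − 281.0 = 33.0 mOsm/kg

33.0 mOsm/kg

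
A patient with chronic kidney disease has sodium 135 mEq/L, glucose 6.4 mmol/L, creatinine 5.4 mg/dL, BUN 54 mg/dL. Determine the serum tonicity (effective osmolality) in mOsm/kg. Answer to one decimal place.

Effective osmolality excludes urea (freely permeant across cell membranes):
2·Na + glucose
= 2·135 + 6.4
= 270 + 6.4
= 276.4 mOsm/kg

276.4 mOsm/kg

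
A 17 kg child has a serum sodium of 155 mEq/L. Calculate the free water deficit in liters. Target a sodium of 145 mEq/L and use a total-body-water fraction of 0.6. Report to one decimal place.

TBW = 0.6 · 17 = 10.2 L
Free water deficit = TBW · (Na/145 − 1)
= 10.2 · (155/145 − 1)
= 10.2 · 0.069
= 0.7 L

0.7 L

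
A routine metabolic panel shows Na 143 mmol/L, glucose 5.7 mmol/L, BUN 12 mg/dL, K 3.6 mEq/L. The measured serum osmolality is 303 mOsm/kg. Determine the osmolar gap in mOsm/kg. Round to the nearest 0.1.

7.0 mOsm/kg

Calculated osmolality = 2·Na + glucose + BUN/2.8
= 2·143 + 5.7 + 12/2.8
= 286 + 5.70 + 4.29
= 295.99 mOsm/kg ≈ 296.0 mOsm/kg
Osmolar gap = measured − calculated = 303 − 296.0 = 7.0 mOsm/kg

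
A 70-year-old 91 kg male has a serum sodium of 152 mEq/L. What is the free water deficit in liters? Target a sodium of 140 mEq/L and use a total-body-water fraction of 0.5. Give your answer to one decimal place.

3.9 L

TBW = 0.5 · 91 = 45.5 L
Free water deficit = TBW · (Na/140 − 1)
= 45.5 · (152/140 − 1)
= 45.5 · 0.0857
= 3.9 L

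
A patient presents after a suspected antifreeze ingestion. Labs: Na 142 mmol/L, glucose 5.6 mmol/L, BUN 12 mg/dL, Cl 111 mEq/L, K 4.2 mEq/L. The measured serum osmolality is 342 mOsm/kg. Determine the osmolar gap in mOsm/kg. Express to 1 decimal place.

Calculated osmolality = 2·Na + glucose + BUN/2.8
= 2·142 + 5.6 + 12/2.8
= 284 + 5.60 + 4.29
= 293.89 mOsm/kg ≈ 293.9 mOsm/kg
Osmolar gap = measured − calculated = 342 − 293.9 = 48.1 mOsm/kg

48.1 mOsm/kg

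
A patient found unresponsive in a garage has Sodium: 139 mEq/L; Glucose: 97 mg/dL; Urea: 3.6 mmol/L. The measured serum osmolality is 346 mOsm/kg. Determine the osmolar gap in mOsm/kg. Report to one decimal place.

59.0 mOsm/kg

Calculated osmolality = 2·Na + glucose/18 + urea
= 2·139 + 97/18 + 3.6
= 278 + 5.39 + 3.60
= 286.99 mOsm/kg ≈ 287.0 mOsm/kg
Osmolar gap = measured − calculated = 346 − 287.0 = 59.0 mOsm/kg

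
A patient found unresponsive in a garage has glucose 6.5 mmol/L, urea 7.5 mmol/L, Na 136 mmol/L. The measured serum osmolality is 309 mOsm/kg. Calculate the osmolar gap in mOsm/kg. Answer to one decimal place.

23.0 mOsm/kg

Calculated osmolality = 2·Na + glucose + urea
= 2·136 + 6.5 + 7.5
= 272 + 6.50 + 7.50
= 286 mOsm/kg ≈ 286.0 mOsm/kg
Osmolar gap = measured − calculated = 309 − 286.0 = 23.0 mOsm/kg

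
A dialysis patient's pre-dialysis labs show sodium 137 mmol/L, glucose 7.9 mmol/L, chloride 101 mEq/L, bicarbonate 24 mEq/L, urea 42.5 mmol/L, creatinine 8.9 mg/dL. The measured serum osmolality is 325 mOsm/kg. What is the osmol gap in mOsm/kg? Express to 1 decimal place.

Calculated osmolality = 2·Na + glucose + urea
= 2·137 + 7.9 + 42.5
= 274 + 7.90 + 42.50
= 324.4 mOsm/kg ≈ 324.4 mOsm/kg
Osmolar gap = measured − calculated = 325 − 324.4 = 0.6 mOsm/kg

0.6 mOsm/kg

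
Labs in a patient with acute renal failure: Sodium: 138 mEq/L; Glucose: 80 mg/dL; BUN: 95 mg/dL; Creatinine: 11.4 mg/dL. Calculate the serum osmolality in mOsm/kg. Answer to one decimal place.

Calculated osmolality = 2·Na + glucose/18 + BUN/2.8
= 2·138 + 80/18 + 95/2.8
= 276 + 4.44 + 33.93
= 314.37 mOsm/kg

314.4 mOsm/kg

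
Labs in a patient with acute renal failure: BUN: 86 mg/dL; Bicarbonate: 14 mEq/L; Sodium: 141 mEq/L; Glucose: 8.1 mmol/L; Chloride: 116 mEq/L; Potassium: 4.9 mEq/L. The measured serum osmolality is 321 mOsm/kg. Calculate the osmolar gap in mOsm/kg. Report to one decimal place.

Calculated osmolality = 2·Na + glucose + BUN/2.8
= 2·141 + 8.1 + 86/2.8
= 282 + 8.10 + 30.71
= 320.81 mOsm/kg ≈ 320.8 mOsm/kg
Osmolar gap = measured − calculated = 321 − 320.8 = 0.2 mOsm/kg

0.2 mOsm/kg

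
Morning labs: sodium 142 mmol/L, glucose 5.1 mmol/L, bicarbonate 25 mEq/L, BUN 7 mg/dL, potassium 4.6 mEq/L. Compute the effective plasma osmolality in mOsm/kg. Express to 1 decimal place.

289.1 mOsm/kg

Effective osmolality excludes urea (freely permeant across cell membranes):
2·Na + glucose
= 2·142 + 5.1
= 284 + 5.1
= 289.1 mOsm/kg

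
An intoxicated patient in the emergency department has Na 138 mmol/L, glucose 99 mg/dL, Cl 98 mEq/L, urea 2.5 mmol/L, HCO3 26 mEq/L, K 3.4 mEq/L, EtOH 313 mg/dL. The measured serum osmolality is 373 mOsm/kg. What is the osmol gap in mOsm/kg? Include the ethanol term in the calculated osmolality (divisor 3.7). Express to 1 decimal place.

4.4 mOsm/kg

Calculated osmolality = 2·Na + glucose/18 + urea + ethanol/3.7
= 2·138 + 99/18 + 2.5 + 313/3.7
= 276 + 5.50 + 2.50 + 84.59
= 368.59 mOsm/kg ≈ 368.6 mOsm/kg
Osmolar gap = measured − calculated = 373 − 368.6 = 4.4 mOsm/kg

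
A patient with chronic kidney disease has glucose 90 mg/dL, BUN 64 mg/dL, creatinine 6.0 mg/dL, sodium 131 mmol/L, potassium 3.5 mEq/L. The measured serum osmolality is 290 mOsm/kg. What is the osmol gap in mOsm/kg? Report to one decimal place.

Calculated osmolality = 2·Na + glucose/18 + BUN/2.8
= 2·131 + 90/18 + 64/2.8
= 262 + 5 + 22.86
= 289.86 mOsm/kg ≈ 289.9 mOsm/kg
Osmolar gap = measured − calculated = 290 − 289.9 = 0.1 mOsm/kg

0.1 mOsm/kg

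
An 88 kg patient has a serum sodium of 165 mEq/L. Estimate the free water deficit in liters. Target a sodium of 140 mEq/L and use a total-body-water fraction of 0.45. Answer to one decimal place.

7.1 L

TBW = 0.45 · 88 = 39.6 L
Free water deficit = TBW · (Na/140 − 1)
= 39.6 · (165/140 − 1)
= 39.6 · 0.1786
= 7.07 L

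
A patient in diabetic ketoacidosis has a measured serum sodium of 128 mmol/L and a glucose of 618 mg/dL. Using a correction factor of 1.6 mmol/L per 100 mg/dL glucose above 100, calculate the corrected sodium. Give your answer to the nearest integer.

Corrected Na = measured Na + 1.6 · (glucose − 100)/100
= 128 + 1.6 · (618 − 100)/100
= 128 + 8.3
= 136.3 mmol/L

136 mmol/L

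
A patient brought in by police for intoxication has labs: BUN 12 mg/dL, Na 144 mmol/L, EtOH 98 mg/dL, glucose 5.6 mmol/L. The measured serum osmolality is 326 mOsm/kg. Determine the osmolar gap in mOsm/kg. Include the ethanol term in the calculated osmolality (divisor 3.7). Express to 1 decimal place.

1.6 mOsm/kg

Calculated osmolality = 2·Na + glucose + BUN/2.8 + ethanol/3.7
= 2·144 + 5.6 + 12/2.8 + 98/3.7
= 288 + 5.60 + 4.29 + 26.49
= 324.38 mOsm/kg ≈ 324.4 mOsm/kg
Osmolar gap = measured − calculated = 326 − 324.4 = 1.6 mOsm/kg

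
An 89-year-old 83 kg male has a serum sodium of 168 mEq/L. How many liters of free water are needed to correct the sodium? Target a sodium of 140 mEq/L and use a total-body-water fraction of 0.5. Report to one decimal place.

8.3 L

TBW = 0.5 · 83 = 41.5 L
Free water deficit = TBW · (Na/140 − 1)
= 41.5 · (168/140 − 1)
= 41.5 · 0.2
= 8.3 L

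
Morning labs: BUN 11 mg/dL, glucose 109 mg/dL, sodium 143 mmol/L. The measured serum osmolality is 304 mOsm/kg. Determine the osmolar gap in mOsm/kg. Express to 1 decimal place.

Calculated osmolality = 2·Na + glucose/18 + BUN/2.8
= 2·143 + 109/18 + 11/2.8
= 286 + 6.06 + 3.93
= 295.99 mOsm/kg ≈ 296.0 mOsm/kg
Osmolar gap = measured − calculated = 304 − 296.0 = 8.0 mOsm/kg

8.0 mOsm/kg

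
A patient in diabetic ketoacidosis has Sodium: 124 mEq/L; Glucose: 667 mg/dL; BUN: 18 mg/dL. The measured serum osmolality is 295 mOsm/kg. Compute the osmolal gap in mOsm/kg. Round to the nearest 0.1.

3.5 mOsm/kg

Calculated osmolality = 2·Na + glucose/18 + BUN/2.8
= 2·124 + 667/18 + 18/2.8
= 248 + 37.06 + 6.43
= 291.49 mOsm/kg ≈ 291.5 mOsm/kg
Osmolar gap = measured − calculated = 295 − 291.5 = 3.5 mOsm/kg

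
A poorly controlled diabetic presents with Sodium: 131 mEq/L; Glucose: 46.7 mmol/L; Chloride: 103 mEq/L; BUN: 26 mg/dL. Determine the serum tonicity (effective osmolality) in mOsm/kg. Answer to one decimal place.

Effective osmolality excludes urea (freely permeant across cell membranes):
2·Na + glucose
= 2·131 + 46.7
= 262 + 46.7
= 308.7 mOsm/kg

308.7 mOsm/kg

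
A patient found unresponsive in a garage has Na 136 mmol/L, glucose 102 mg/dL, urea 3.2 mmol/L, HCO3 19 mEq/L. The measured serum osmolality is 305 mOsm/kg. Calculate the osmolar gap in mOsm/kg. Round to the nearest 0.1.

Calculated osmolality = 2·Na + glucose/18 + urea
= 2·136 + 102/18 + 3.2
= 272 + 5.67 + 3.20
= 280.87 mOsm/kg ≈ 280.9 mOsm/kg
Osmolar gap = measured − calculated = 305 − 280.9 = 24.1 mOsm/kg

24.1 mOsm/kg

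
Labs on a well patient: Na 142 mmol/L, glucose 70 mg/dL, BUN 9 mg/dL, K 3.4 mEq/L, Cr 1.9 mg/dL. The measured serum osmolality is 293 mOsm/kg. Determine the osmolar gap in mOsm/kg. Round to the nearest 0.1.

1.9 mOsm/kg

Calculated osmolality = 2·Na + glucose/18 + BUN/2.8
= 2·142 + 70/18 + 9/2.8
= 284 + 3.89 + 3.21
= 291.1 mOsm/kg ≈ 291.1 mOsm/kg
Osmolar gap = measured − calculated = 293 − 291.1 = 1.9 mOsm/kg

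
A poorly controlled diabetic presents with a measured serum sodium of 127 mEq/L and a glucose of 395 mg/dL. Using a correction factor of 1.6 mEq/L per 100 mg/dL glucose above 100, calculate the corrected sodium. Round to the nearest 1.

132 mEq/L

Corrected Na = measured Na + 1.6 · (glucose − 100)/100
= 127 + 1.6 · (395 − 100)/100
= 127 + 4.7
= 131.7 mEq/L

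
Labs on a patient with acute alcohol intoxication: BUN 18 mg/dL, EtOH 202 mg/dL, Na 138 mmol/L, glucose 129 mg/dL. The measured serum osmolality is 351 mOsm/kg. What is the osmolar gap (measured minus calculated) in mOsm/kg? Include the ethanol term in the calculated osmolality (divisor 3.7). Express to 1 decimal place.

Calculated osmolality = 2·Na + glucose/18 + BUN/2.8 + ethanol/3.7
= 2·138 + 129/18 + 18/2.8 + 202/3.7
= 276 + 7.17 + 6.43 + 54.59
= 344.19 mOsm/kg ≈ 344.2 mOsm/kg
Osmolar gap = measured − calculated = 351 − 344.2 = 6.8 mOsm/kg

6.8 mOsm/kg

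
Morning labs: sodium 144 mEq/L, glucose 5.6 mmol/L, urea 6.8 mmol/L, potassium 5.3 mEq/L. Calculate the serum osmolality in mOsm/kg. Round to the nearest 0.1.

Calculated osmolality = 2·Na + glucose + urea
= 2·144 + 5.6 + 6.8
= 288 + 5.60 + 6.80
= 300.4 mOsm/kg

300.4 mOsm/kg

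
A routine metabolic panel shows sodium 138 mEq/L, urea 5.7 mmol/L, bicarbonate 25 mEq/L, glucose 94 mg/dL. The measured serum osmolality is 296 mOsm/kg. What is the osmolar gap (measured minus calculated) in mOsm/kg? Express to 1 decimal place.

Calculated osmolality = 2·Na + glucose/18 + urea
= 2·138 + 94/18 + 5.7
= 276 + 5.22 + 5.70
= 286.92 mOsm/kg ≈ 286.9 mOsm/kg
Osmolar gap = measured − calculated = 296 − 286.9 = 9.1 mOsm/kg

9.1 mOsm/kg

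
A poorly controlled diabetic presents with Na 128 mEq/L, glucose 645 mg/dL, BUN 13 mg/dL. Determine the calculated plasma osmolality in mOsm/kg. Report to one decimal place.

296.5 mOsm/kg

Calculated osmolality = 2·Na + glucose/18 + BUN/2.8
= 2·128 + 645/18 + 13/2.8
= 256 + 35.83 + 4.64
= 296.47 mOsm/kg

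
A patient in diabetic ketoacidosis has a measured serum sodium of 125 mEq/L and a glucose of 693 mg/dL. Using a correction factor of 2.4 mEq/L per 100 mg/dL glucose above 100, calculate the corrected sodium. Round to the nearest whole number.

139 mEq/L

Corrected Na = measured Na + 2.4 · (glucose − 100)/100
= 125 + 2.4 · (693 − 100)/100
= 125 + 14.2
= 139.2 mEq/L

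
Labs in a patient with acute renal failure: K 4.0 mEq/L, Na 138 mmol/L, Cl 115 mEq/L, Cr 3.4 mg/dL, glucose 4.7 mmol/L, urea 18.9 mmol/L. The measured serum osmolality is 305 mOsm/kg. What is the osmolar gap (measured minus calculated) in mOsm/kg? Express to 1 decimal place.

Calculated osmolality = 2·Na + glucose + urea
= 2·138 + 4.7 + 18.9
= 276 + 4.70 + 18.90
= 299.6 mOsm/kg ≈ 299.6 mOsm/kg
Osmolar gap = measured − calculated = 305 − 299.6 = 5.4 mOsm/kg

5.4 mOsm/kg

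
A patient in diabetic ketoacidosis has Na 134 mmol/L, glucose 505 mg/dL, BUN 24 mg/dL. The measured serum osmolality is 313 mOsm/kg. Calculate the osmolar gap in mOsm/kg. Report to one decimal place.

Calculated osmolality = 2·Na + glucose/18 + BUN/2.8
= 2·134 + 505/18 + 24/2.8
= 268 + 28.06 + 8.57
= 304.63 mOsm/kg ≈ 304.6 mOsm/kg
Osmolar gap = measured − calculated = 313 − 304.6 = 8.4 mOsm/kg

8.4 mOsm/kg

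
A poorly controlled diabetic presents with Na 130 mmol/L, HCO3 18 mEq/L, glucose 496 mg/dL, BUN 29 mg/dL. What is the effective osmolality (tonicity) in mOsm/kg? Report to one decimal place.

Effective osmolality excludes urea (freely permeant across cell membranes):
2·Na + glucose/18
= 2·130 + 496/18
= 260 + 27.56
= 287.56 mOsm/kg

287.6 mOsm/kg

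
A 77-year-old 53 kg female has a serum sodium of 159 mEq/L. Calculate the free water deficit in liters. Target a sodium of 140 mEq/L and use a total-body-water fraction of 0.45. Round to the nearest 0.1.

TBW = 0.45 · 53 = 23.85 L
Free water deficit = TBW · (Na/140 − 1)
= 23.85 · (159/140 − 1)
= 23.85 · 0.1357
= 3.24 L

3.2 L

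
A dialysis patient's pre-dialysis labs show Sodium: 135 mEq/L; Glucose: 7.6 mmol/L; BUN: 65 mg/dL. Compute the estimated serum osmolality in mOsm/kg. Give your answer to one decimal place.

Calculated osmolality = 2·Na + glucose + BUN/2.8
= 2·135 + 7.6 + 65/2.8
= 270 + 7.60 + 23.21
= 300.81 mOsm/kg

300.8 mOsm/kg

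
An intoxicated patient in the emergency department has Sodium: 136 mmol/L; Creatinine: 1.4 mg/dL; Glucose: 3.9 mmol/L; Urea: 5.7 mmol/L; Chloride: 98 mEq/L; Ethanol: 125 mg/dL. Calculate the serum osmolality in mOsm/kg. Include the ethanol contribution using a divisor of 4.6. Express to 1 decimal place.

Calculated osmolality = 2·Na + glucose + urea + ethanol/4.6
= 2·136 + 3.9 + 5.7 + 125/4.6
= 272 + 3.90 + 5.70 + 27.17
= 308.77 mOsm/kg

308.8 mOsm/kg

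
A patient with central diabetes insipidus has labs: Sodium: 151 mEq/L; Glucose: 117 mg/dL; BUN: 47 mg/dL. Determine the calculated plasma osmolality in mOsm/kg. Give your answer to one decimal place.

Calculated osmolality = 2·Na + glucose/18 + BUN/2.8
= 2·151 + 117/18 + 47/2.8
= 302 + 6.50 + 16.79
= 325.29 mOsm/kg

325.3 mOsm/kg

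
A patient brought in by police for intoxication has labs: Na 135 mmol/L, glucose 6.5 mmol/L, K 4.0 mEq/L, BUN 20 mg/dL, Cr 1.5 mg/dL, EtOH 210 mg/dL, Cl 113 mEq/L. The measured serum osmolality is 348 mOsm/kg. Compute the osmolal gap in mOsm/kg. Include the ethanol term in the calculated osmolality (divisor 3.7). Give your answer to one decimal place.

Calculated osmolality = 2·Na + glucose + BUN/2.8 + ethanol/3.7
= 2·135 + 6.5 + 20/2.8 + 210/3.7
= 270 + 6.50 + 7.14 + 56.76
= 340.4 mOsm/kg ≈ 340.4 mOsm/kg
Osmolar gap = measured − calculated = 348 − 340.4 = 7.6 mOsm/kg

7.6 mOsm/kg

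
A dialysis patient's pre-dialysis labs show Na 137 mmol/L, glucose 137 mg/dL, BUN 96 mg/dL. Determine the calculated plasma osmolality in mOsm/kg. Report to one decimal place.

315.9 mOsm/kg

Calculated osmolality = 2·Na + glucose/18 + BUN/2.8
= 2·137 + 137/18 + 96/2.8
= 274 + 7.61 + 34.29
= 315.9 mOsm/kg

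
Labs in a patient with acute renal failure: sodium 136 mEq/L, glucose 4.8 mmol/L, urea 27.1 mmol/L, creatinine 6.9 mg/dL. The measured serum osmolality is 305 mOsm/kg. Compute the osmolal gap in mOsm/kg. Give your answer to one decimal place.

1.1 mOsm/kg

Calculated osmolality = 2·Na + glucose + urea
= 2·136 + 4.8 + 27.1
= 272 + 4.80 + 27.10
= 303.9 mOsm/kg ≈ 303.9 mOsm/kg
Osmolar gap = measured − calculated = 305 − 303.9 = 1.1 mOsm/kg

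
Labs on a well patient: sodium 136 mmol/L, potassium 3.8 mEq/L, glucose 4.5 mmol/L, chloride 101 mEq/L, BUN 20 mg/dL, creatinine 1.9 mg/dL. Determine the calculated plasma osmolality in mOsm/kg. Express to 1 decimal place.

283.6 mOsm/kg

Calculated osmolality = 2·Na + glucose + BUN/2.8
= 2·136 + 4.5 + 20/2.8
= 272 + 4.50 + 7.14
= 283.64 mOsm/kg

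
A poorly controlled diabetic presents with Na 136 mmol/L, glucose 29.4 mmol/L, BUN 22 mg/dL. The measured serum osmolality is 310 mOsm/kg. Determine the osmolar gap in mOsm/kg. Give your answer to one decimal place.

Calculated osmolality = 2·Na + glucose + BUN/2.8
= 2·136 + 29.4 + 22/2.8
= 272 + 29.40 + 7.86
= 309.26 mOsm/kg ≈ 309.3 mOsm/kg
Osmolar gap = measured − calculated = 310 − 309.3 = 0.7 mOsm/kg

0.7 mOsm/kg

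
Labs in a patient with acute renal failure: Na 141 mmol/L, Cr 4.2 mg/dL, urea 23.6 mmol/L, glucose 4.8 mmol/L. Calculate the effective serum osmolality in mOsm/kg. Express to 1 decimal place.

286.8 mOsm/kg

Effective osmolality excludes urea (freely permeant across cell membranes):
2·Na + glucose
= 2·141 + 4.8
= 282 + 4.8
= 286.8 mOsm/kg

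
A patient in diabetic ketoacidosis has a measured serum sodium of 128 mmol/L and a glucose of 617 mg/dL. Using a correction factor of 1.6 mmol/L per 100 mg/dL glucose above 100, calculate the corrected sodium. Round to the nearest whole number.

Corrected Na = measured Na + 1.6 · (glucose − 100)/100
= 128 + 1.6 · (617 − 100)/100
= 128 + 8.3
= 136.3 mmol/L

136 mmol/L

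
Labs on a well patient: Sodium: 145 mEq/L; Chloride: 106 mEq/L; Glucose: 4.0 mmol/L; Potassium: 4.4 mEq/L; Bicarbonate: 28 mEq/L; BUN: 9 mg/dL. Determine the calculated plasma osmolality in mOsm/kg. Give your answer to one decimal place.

297.2 mOsm/kg

Calculated osmolality = 2·Na + glucose + BUN/2.8
= 2·145 + 4 + 9/2.8
= 290 + 4 + 3.21
= 297.21 mOsm/kg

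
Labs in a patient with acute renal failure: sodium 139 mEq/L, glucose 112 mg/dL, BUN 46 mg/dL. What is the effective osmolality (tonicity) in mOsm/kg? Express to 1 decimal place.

Effective osmolality excludes urea (freely permeant across cell membranes):
2·Na + glucose/18
= 2·139 + 112/18
= 278 + 6.22
= 284.22 mOsm/kg

284.2 mOsm/kg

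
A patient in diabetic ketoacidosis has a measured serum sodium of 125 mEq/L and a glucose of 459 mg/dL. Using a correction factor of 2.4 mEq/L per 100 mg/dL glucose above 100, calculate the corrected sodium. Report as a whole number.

Corrected Na = measured Na + 2.4 · (glucose − 100)/100
= 125 + 2.4 · (459 − 100)/100
= 125 + 8.6
= 133.6 mEq/L

134 mEq/L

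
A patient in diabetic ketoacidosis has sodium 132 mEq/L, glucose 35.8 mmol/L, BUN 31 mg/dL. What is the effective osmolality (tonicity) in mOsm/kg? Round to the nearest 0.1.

299.8 mOsm/kg

Effective osmolality excludes urea (freely permeant across cell membranes):
2·Na + glucose
= 2·132 + 35.8
= 264 + 35.8
= 299.8 mOsm/kg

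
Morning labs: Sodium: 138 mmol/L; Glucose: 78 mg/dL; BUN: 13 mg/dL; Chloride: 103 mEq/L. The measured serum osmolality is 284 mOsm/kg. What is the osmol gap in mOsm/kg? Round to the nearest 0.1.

Calculated osmolality = 2·Na + glucose/18 + BUN/2.8
= 2·138 + 78/18 + 13/2.8
= 276 + 4.33 + 4.64
= 284.97 mOsm/kg ≈ 285.0 mOsm/kg
Osmolar gap = measured − calculated = 284 − 285.0 = -1.0 mOsm/kg

-1.0 mOsm/kg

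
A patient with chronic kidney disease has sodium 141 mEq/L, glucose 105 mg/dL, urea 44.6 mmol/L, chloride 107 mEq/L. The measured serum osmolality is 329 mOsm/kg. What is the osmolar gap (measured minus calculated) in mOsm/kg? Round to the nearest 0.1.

Calculated osmolality = 2·Na + glucose/18 + urea
= 2·141 + 105/18 + 44.6
= 282 + 5.83 + 44.60
= 332.43 mOsm/kg ≈ 332.4 mOsm/kg
Osmolar gap = measured − calculated = 329 − 332.4 = -3.4 mOsm/kg

-3.4 mOsm/kg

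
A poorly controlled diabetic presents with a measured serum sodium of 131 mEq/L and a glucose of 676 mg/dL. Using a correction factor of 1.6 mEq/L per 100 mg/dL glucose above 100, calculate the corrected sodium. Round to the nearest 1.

140 mEq/L

Corrected Na = measured Na + 1.6 · (glucose − 100)/100
= 131 + 1.6 · (676 − 100)/100
= 131 + 9.2
= 140.2 mEq/L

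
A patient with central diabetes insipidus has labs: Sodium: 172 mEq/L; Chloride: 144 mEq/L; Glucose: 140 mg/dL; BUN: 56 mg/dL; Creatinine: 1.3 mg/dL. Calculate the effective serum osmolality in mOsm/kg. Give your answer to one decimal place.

Effective osmolality excludes urea (freely permeant across cell membranes):
2·Na + glucose/18
= 2·172 + 140/18
= 344 + 7.78
= 351.78 mOsm/kg

351.8 mOsm/kg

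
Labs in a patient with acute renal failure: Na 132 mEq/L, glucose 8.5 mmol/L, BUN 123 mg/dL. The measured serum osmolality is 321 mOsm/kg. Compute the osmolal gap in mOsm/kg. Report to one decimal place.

4.6 mOsm/kg

Calculated osmolality = 2·Na + glucose + BUN/2.8
= 2·132 + 8.5 + 123/2.8
= 264 + 8.50 + 43.93
= 316.43 mOsm/kg ≈ 316.4 mOsm/kg
Osmolar gap = measured − calculated = 321 − 316.4 = 4.6 mOsm/kg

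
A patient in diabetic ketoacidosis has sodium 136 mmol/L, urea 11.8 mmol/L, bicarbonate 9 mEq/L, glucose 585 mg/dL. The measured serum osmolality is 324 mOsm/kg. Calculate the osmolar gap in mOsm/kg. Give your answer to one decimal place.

Calculated osmolality = 2·Na + glucose/18 + urea
= 2·136 + 585/18 + 11.8
= 272 + 32.50 + 11.80
= 316.3 mOsm/kg ≈ 316.3 mOsm/kg
Osmolar gap = measured − calculated = 324 − 316.3 = 7.7 mOsm/kg

7.7 mOsm/kg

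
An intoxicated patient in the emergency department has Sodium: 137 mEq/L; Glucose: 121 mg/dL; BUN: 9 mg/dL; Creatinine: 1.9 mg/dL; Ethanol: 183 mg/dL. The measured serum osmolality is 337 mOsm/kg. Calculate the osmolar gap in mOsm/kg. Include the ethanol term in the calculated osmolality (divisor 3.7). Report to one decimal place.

3.6 mOsm/kg

Calculated osmolality = 2·Na + glucose/18 + BUN/2.8 + ethanol/3.7
= 2·137 + 121/18 + 9/2.8 + 183/3.7
= 274 + 6.72 + 3.21 + 49.46
= 333.39 mOsm/kg ≈ 333.4 mOsm/kg
Osmolar gap = measured − calculated = 337 − 333.4 = 3.6 mOsm/kg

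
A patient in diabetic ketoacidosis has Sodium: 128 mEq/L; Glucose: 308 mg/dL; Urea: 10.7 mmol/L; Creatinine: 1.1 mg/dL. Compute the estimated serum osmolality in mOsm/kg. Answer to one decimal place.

Calculated osmolality = 2·Na + glucose/18 + urea
= 2·128 + 308/18 + 10.7
= 256 + 17.11 + 10.70
= 283.81 mOsm/kg

283.8 mOsm/kg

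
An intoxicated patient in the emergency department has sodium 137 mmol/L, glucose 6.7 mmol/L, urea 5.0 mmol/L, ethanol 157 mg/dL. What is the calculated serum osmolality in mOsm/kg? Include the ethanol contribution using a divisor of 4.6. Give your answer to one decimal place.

319.8 mOsm/kg

Calculated osmolality = 2·Na + glucose + urea + ethanol/4.6
= 2·137 + 6.7 + 5 + 157/4.6
= 274 + 6.70 + 5 + 34.13
= 319.83 mOsm/kg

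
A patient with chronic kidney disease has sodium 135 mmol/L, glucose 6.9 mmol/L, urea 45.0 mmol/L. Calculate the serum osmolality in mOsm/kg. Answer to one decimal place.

321.9 mOsm/kg

Calculated osmolality = 2·Na + glucose + urea
= 2·135 + 6.9 + 45
= 270 + 6.90 + 45
= 321.9 mOsm/kg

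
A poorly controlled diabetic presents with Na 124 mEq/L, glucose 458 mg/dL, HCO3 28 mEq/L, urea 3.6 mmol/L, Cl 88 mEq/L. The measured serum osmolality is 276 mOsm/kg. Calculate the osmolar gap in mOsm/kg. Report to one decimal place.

Calculated osmolality = 2·Na + glucose/18 + urea
= 2·124 + 458/18 + 3.6
= 248 + 25.44 + 3.60
= 277.04 mOsm/kg ≈ 277.0 mOsm/kg
Osmolar gap = measured − calculated = 276 − 277.0 = -1.0 mOsm/kg

-1.0 mOsm/kg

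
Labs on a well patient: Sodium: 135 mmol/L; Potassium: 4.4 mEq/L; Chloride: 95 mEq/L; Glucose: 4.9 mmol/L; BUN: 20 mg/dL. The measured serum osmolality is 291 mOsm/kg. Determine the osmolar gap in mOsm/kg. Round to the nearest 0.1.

9.0 mOsm/kg

Calculated osmolality = 2·Na + glucose + BUN/2.8
= 2·135 + 4.9 + 20/2.8
= 270 + 4.90 + 7.14
= 282.04 mOsm/kg ≈ 282.0 mOsm/kg
Osmolar gap = measured − calculated = 291 − 282.0 = 9.0 mOsm/kg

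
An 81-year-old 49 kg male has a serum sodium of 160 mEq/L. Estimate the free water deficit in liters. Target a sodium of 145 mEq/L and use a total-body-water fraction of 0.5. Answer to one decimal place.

TBW = 0.5 · 49 = 24.5 L
Free water deficit = TBW · (Na/145 − 1)
= 24.5 · (160/145 − 1)
= 24.5 · 0.1034
= 2.53 L

2.5 L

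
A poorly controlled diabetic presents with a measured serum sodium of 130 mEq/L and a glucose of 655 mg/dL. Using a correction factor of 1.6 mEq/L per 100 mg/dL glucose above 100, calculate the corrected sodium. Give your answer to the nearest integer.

Corrected Na = measured Na + 1.6 · (glucose − 100)/100
= 130 + 1.6 · (655 − 100)/100
= 130 + 8.9
= 138.9 mEq/L

139 mEq/L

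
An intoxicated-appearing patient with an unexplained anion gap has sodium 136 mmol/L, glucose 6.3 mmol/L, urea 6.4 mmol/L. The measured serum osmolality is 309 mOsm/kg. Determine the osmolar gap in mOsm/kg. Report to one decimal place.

24.3 mOsm/kg

Calculated osmolality = 2·Na + glucose + urea
= 2·136 + 6.3 + 6.4
= 272 + 6.30 + 6.40
= 284.7 mOsm/kg ≈ 284.7 mOsm/kg
Osmolar gap = measured − calculated = 309 − 284.7 = 24.3 mOsm/kg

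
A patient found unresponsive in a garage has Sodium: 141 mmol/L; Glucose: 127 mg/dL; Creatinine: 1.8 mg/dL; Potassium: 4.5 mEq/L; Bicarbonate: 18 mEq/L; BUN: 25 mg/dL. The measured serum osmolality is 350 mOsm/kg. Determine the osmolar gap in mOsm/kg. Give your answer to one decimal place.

52.0 mOsm/kg

Calculated osmolality = 2·Na + glucose/18 + BUN/2.8
= 2·141 + 127/18 + 25/2.8
= 282 + 7.06 + 8.93
= 297.99 mOsm/kg ≈ 298.0 mOsm/kg
Osmolar gap = measured − calculated = 350 − 298.0 = 52.0 mOsm/kg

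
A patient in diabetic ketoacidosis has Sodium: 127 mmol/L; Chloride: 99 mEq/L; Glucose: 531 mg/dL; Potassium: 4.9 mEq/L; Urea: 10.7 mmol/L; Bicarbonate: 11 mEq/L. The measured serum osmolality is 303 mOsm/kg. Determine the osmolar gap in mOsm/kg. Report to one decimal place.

Calculated osmolality = 2·Na + glucose/18 + urea
= 2·127 + 531/18 + 10.7
= 254 + 29.50 + 10.70
= 294.2 mOsm/kg ≈ 294.2 mOsm/kg
Osmolar gap = measured − calculated = 303 − 294.2 = 8.8 mOsm/kg

8.8 mOsm/kg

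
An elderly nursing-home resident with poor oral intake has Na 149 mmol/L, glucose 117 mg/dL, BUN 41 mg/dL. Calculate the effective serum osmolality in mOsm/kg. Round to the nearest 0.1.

304.5 mOsm/kg

Effective osmolality excludes urea (freely permeant across cell membranes):
2·Na + glucose/18
= 2·149 + 117/18
= 298 + 6.5
= 304.5 mOsm/kg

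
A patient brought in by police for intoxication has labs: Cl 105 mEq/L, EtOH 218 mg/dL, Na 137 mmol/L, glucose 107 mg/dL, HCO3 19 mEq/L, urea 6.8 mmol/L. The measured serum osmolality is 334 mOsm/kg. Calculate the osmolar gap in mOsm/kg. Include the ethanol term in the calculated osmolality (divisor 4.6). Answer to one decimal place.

-0.1 mOsm/kg

Calculated osmolality = 2·Na + glucose/18 + urea + ethanol/4.6
= 2·137 + 107/18 + 6.8 + 218/4.6
= 274 + 5.94 + 6.80 + 47.39
= 334.13 mOsm/kg ≈ 334.1 mOsm/kg
Osmolar gap = measured − calculated = 334 − 334.1 = -0.1 mOsm/kg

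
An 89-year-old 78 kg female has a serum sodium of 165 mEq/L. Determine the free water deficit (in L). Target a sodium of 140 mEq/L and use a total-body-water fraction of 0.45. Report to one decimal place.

6.3 L

TBW = 0.45 · 78 = 35.1 L
Free water deficit = TBW · (Na/140 − 1)
= 35.1 · (165/140 − 1)
= 35.1 · 0.1786
= 6.27 L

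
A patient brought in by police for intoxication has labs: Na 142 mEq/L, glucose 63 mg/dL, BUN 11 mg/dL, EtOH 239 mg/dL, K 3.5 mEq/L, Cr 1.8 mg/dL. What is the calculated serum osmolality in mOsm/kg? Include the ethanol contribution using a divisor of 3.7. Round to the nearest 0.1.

356.0 mOsm/kg

Calculated osmolality = 2·Na + glucose/18 + BUN/2.8 + ethanol/3.7
= 2·142 + 63/18 + 11/2.8 + 239/3.7
= 284 + 3.50 + 3.93 + 64.59
= 356.02 mOsm/kg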